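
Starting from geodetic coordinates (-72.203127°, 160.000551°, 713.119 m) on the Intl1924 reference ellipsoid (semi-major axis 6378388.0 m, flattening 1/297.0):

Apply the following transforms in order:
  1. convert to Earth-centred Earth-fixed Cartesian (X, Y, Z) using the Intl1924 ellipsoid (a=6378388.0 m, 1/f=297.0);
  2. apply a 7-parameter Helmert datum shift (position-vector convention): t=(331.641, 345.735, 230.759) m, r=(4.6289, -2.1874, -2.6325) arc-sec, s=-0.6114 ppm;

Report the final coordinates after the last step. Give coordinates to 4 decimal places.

X=-1837355.8126 m, Y=669374.9774 m, Z=-6051245.2125 m

start: φ=-72.203127°, λ=160.000551°, h=713.119 m
→ ECEF (a=6378388.000, f=1/297.0): X=-1837761.2886, Y=668870.3922, Z=-6051475.1927
→ Helmert 7p (PV): X=-1837355.8126, Y=669374.9774, Z=-6051245.2125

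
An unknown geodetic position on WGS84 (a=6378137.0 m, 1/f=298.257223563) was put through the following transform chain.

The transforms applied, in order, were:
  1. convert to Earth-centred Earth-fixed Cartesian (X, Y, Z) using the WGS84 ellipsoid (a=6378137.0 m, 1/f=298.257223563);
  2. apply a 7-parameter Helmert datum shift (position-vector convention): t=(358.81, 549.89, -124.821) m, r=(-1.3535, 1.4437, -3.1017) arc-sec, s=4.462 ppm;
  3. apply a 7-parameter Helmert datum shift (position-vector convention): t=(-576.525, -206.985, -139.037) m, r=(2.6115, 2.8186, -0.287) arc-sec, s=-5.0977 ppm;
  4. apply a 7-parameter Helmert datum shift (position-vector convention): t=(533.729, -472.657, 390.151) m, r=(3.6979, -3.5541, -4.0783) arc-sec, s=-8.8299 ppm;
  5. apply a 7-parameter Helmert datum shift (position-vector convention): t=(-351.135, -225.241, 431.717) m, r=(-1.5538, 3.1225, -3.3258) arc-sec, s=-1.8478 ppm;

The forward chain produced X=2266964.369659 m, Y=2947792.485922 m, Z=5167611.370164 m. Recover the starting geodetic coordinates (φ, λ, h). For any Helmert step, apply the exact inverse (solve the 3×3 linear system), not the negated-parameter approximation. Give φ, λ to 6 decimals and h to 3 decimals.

start: X=2266964.3697, Y=2947792.4859, Z=5167611.3702 m
→ Helmert⁻¹: X=2267193.9372, Y=2948020.8053, Z=5167245.7301
→ Helmert⁻¹: X=2266710.9495, Y=2948656.9454, Z=5166809.2819
→ Helmert⁻¹: X=2267224.3229, Y=2948947.5361, Z=5166968.3037
→ Helmert⁻¹: X=2266774.8960, Y=2948384.6706, Z=5167105.2822
→ geod (Bowring, a=6378137.000): φ=54.43765600°, λ=52.44622400°, h=2308.8920 m

φ=54.437656°, λ=52.446224°, h=2308.892 m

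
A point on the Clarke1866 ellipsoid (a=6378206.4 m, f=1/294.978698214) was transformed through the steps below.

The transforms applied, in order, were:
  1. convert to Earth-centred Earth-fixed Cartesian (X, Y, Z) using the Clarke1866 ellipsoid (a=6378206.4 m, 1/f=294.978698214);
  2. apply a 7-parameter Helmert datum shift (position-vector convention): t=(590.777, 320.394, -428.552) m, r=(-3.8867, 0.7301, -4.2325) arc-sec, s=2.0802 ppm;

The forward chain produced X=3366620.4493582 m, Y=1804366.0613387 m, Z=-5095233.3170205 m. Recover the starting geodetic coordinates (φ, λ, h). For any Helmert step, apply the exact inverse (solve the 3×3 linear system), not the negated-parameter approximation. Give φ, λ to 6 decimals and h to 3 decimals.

start: X=3366620.4494, Y=1804366.0613, Z=-5095233.3170 m
→ Helmert⁻¹: X=3366003.6820, Y=1804206.9857, Z=-5094748.2553
→ geod (Bowring, a=6378206.400): φ=-53.33107300°, λ=28.19169200°, h=2891.5070 m

φ=-53.331073°, λ=28.191692°, h=2891.507 m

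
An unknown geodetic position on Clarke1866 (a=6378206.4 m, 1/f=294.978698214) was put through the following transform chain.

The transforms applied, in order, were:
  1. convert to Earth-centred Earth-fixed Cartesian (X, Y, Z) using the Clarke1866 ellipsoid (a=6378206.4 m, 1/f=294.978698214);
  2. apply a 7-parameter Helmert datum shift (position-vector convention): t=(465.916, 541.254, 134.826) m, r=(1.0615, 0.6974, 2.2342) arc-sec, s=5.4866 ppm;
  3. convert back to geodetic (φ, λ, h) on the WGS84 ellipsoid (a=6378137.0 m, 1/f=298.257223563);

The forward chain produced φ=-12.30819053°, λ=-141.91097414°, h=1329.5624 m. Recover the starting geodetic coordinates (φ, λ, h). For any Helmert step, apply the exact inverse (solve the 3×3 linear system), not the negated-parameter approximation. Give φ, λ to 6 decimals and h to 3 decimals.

φ=-12.308895°, λ=-141.910245°, h=1949.166 m

start: φ=-12.308191°, λ=-141.910974°, h=1329.562 m
→ ECEF (a=6378137.000, f=1/298.257223563): X=-4906319.0212, Y=-3845528.2574, Z=-1351014.8330
→ Helmert⁻¹: X=-4906795.1062, Y=-3846002.2141, Z=-1351139.0435
→ geod (Bowring, a=6378206.400): φ=-12.30889500°, λ=-141.91024500°, h=1949.1660 m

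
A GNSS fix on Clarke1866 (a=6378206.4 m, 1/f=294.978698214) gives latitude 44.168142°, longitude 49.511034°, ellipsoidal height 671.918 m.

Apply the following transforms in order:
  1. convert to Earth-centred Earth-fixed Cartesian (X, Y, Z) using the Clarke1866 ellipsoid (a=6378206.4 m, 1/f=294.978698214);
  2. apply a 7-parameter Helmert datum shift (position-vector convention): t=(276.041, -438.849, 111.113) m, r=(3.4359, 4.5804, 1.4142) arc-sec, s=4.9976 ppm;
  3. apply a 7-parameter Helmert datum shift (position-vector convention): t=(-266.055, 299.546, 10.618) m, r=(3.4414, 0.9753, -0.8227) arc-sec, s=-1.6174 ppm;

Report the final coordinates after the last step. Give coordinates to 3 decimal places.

start: φ=44.168142°, λ=49.511034°, h=671.918 m
→ ECEF (a=6378206.400, f=1/294.978698214): X=2975809.6961, Y=3485584.5077, Z=4421777.5315
→ Helmert 7p (PV): X=2976174.9032, Y=3485109.8241, Z=4421902.7226
→ Helmert 7p (PV): X=2975938.8435, Y=3485318.0861, Z=4421950.2629

X=2975938.844 m, Y=3485318.086 m, Z=4421950.263 m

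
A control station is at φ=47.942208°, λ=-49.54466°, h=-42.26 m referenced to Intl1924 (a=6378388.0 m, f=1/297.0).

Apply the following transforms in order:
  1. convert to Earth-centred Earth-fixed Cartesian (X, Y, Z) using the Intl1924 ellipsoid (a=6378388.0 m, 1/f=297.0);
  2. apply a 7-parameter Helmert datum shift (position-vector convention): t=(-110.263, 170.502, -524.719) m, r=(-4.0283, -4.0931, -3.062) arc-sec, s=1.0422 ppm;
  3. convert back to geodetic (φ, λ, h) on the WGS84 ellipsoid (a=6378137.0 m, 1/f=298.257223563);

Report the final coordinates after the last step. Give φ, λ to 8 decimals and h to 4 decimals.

φ=47.94116099°, λ=-49.54530594°, h=-358.7453 m

start: φ=47.942208°, λ=-49.544660°, h=-42.260 m
→ ECEF (a=6378388.000, f=1/297.0): X=2777531.2613, Y=-3257208.9022, Z=4712630.9095
→ Helmert 7p (PV): X=2777282.0226, Y=-3256990.9908, Z=4712229.8317
→ geod (Bowring, a=6378137.000): φ=47.94116099°, λ=-49.54530594°, h=-358.7453 m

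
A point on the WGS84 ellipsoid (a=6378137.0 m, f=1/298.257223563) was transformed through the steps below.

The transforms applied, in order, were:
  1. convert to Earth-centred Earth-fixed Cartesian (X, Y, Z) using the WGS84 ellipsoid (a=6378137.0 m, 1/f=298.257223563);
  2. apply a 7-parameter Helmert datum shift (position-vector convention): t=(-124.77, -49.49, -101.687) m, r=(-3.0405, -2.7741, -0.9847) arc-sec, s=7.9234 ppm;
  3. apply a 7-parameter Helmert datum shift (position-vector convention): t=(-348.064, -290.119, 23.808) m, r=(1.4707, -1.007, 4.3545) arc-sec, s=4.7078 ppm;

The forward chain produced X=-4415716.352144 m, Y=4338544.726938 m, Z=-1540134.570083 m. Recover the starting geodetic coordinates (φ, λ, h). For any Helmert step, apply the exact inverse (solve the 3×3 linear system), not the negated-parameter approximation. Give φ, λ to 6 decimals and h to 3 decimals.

start: X=-4415716.3521, Y=4338544.7269, Z=-1540134.5701 m
→ Helmert⁻¹: X=-4415263.4214, Y=4338896.6496, Z=-1540160.5087
→ Helmert⁻¹: X=-4415145.0933, Y=4338913.3826, Z=-1539923.2802
→ geod (Bowring, a=6378137.000): φ=-14.05998800°, λ=135.49892800°, h=2067.9990 m

φ=-14.059988°, λ=135.498928°, h=2067.999 m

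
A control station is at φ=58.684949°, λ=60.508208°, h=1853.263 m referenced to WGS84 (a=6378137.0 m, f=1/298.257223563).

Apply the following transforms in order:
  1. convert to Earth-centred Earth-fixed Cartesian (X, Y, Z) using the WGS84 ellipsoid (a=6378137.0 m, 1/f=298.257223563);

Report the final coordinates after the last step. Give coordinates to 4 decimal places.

start: φ=58.684949°, λ=60.508208°, h=1853.263 m
→ ECEF (a=6378137.000, f=1/298.257223563): X=1636444.3441, Y=2893372.6347, Z=5427361.9826

X=1636444.3441 m, Y=2893372.6347 m, Z=5427361.9826 m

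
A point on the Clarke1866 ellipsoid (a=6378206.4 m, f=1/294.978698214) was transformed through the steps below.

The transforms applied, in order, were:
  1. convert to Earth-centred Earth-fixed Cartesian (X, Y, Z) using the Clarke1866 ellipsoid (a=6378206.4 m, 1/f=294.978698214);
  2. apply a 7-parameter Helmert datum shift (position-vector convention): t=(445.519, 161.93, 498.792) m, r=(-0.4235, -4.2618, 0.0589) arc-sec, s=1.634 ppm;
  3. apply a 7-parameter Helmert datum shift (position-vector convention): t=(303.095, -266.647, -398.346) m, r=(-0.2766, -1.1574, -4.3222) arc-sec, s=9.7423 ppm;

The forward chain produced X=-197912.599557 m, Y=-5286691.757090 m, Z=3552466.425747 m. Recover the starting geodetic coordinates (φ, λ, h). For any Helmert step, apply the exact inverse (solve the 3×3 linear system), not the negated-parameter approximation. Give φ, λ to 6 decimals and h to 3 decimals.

φ=34.060906°, λ=-92.149869°, h=808.659 m

start: X=-197912.5996, Y=-5286691.7571, Z=3552466.4257 m
→ Helmert⁻¹: X=-198083.0537, Y=-5286382.5237, Z=3552824.1815
→ Helmert⁻¹: X=-198456.3607, Y=-5286543.0524, Z=3552312.8312
→ geod (Bowring, a=6378206.400): φ=34.06090600°, λ=-92.14986900°, h=808.6590 m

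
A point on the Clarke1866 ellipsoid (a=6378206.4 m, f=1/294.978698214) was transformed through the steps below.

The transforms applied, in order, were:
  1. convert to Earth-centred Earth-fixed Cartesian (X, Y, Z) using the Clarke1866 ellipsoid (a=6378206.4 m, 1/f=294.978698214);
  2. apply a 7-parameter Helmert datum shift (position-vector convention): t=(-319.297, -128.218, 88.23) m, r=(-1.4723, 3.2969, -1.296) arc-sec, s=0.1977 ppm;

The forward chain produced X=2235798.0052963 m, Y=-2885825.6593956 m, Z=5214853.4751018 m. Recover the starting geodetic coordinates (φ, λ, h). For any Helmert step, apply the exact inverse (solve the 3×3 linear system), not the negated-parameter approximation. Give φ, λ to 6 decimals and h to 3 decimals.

φ=55.188223°, λ=-52.229047°, h=1957.736 m

start: X=2235798.0053, Y=-2885825.6594, Z=5214853.4751 m
→ Helmert⁻¹: X=2236051.6396, Y=-2885720.0440, Z=5214779.3568
→ geod (Bowring, a=6378206.400): φ=55.18822300°, λ=-52.22904700°, h=1957.7360 m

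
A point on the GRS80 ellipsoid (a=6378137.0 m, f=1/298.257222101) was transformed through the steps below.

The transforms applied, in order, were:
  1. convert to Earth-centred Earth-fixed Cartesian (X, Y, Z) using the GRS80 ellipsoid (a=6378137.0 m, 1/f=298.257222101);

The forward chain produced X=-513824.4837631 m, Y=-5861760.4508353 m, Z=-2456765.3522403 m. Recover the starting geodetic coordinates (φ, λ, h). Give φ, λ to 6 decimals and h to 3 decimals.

φ=-22.798452°, λ=-95.009573°, h=1566.338 m

start: X=-513824.4838, Y=-5861760.4508, Z=-2456765.3522 m
→ geod (Bowring, a=6378137.000): φ=-22.79845200°, λ=-95.00957300°, h=1566.3380 m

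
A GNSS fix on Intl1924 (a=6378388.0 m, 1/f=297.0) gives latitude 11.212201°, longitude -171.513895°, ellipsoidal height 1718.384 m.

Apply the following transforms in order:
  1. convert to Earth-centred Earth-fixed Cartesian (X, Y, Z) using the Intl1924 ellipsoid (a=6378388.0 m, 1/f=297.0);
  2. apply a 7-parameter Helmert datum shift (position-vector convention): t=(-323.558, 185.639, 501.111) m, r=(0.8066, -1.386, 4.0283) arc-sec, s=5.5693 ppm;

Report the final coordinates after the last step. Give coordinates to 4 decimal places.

start: φ=11.212201°, λ=-171.513895°, h=1718.384 m
→ ECEF (a=6378388.000, f=1/297.0): X=-6190602.5462, Y=-923656.9678, Z=1232387.4496
→ Helmert 7p (PV): X=-6190950.8237, Y=-923602.1938, Z=1232850.2140

X=-6190950.8237 m, Y=-923602.1938 m, Z=1232850.2140 m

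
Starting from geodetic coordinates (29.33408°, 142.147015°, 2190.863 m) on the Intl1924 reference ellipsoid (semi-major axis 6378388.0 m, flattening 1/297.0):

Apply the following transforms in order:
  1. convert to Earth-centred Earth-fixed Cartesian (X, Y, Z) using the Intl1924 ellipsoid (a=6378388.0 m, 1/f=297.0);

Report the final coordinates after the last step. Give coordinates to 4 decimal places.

X=-4395588.1696 m, Y=3416082.9829 m, Z=3107352.5536 m

start: φ=29.334080°, λ=142.147015°, h=2190.863 m
→ ECEF (a=6378388.000, f=1/297.0): X=-4395588.1696, Y=3416082.9829, Z=3107352.5536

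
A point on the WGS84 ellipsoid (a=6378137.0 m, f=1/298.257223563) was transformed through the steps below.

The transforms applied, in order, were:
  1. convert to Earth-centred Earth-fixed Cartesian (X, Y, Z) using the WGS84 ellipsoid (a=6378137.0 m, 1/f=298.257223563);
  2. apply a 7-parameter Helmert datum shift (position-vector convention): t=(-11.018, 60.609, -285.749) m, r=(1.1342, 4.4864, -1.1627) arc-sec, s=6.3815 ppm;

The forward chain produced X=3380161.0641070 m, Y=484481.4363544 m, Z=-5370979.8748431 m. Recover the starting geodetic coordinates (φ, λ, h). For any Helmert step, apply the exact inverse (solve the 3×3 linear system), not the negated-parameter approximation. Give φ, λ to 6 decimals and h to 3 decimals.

start: X=3380161.0641, Y=484481.4364, Z=-5370979.8748 m
→ Helmert⁻¹: X=3380264.5951, Y=484407.2588, Z=-5370588.9936
→ geod (Bowring, a=6378137.000): φ=-57.72442300°, λ=8.15522200°, h=1393.6560 m

φ=-57.724423°, λ=8.155222°, h=1393.656 m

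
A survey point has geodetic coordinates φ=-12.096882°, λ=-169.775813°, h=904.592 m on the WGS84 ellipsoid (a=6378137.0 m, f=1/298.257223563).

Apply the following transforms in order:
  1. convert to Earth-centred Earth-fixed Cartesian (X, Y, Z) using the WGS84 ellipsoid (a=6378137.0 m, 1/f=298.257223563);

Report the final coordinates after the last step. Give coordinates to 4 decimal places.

start: φ=-12.096882°, λ=-169.775813°, h=904.592 m
→ ECEF (a=6378137.000, f=1/298.257223563): X=-6139250.0831, Y=-1107301.1861, Z=-1328073.3596

X=-6139250.0831 m, Y=-1107301.1861 m, Z=-1328073.3596 m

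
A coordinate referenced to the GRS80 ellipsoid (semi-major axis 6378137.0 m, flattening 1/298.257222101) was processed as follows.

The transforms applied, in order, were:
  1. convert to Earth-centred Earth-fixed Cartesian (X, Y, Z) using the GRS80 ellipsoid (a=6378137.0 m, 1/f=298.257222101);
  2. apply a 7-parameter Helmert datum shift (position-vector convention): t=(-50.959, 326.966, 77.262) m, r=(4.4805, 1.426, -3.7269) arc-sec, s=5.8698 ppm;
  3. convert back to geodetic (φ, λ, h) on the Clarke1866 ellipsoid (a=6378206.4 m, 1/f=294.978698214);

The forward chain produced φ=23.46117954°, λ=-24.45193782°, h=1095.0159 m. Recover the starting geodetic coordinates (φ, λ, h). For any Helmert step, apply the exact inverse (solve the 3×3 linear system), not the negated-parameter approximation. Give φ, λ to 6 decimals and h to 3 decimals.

φ=23.459202°, λ=-24.453191°, h=1225.582 m

start: φ=23.461180°, λ=-24.451938°, h=1095.016 m
→ ECEF (a=6378206.400, f=1/294.978698214): X=5329918.1401, Y=-2423586.1730, Z=2523942.2770
→ Helmert⁻¹: X=5329964.1578, Y=-2423747.7814, Z=2523939.6977
→ geod (Bowring, a=6378137.000): φ=23.45920200°, λ=-24.45319100°, h=1225.5820 m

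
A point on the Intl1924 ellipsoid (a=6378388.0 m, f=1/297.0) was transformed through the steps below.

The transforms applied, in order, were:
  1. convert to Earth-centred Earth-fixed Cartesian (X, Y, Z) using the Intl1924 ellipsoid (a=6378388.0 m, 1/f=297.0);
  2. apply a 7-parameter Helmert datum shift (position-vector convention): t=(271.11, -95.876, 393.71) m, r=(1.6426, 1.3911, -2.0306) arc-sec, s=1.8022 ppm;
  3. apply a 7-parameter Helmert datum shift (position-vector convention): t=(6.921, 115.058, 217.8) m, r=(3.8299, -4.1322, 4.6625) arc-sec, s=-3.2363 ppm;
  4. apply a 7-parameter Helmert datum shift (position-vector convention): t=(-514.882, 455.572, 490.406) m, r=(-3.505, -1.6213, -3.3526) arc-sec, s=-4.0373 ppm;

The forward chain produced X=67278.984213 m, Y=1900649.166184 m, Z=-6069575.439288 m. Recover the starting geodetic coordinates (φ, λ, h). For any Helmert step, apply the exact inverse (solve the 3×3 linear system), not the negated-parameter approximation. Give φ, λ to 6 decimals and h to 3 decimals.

φ=-72.719592°, λ=87.969062°, h=2686.715 m

start: X=67278.9842, Y=1900649.1662, Z=-6069575.4393 m
→ Helmert⁻¹: X=67715.5402, Y=1900305.5133, Z=-6070058.5930
→ Helmert⁻¹: X=67630.1788, Y=1900082.3630, Z=-6070332.6736
→ Helmert⁻¹: X=67381.1839, Y=1900127.1333, Z=-6070730.1203
→ geod (Bowring, a=6378388.000): φ=-72.71959200°, λ=87.96906200°, h=2686.7150 m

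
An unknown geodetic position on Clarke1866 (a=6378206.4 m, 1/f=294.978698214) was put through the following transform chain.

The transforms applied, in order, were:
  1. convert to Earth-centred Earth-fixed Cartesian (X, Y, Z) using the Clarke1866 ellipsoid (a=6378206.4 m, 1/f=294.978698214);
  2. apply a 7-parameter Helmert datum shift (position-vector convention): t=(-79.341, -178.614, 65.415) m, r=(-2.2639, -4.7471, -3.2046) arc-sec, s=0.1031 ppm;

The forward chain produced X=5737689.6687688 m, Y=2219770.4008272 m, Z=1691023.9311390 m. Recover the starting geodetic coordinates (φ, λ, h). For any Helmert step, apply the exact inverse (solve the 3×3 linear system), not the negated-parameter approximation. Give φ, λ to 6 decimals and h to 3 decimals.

φ=15.467038°, λ=21.152106°, h=3718.937 m

start: X=5737689.6688, Y=2219770.4008, Z=1691023.9311 m
→ Helmert⁻¹: X=5737772.8415, Y=2220019.3717, Z=1690850.6556
→ geod (Bowring, a=6378206.400): φ=15.46703800°, λ=21.15210600°, h=3718.9370 m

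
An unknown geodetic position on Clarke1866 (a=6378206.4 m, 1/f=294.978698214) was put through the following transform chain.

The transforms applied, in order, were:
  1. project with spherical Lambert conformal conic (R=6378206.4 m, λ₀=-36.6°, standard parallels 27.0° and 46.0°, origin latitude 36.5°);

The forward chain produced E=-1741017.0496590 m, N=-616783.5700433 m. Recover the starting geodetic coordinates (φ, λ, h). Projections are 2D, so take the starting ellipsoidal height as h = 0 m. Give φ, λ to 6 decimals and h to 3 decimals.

start: E=-1741017.0497, N=-616783.5700 m
→ lcc⁻¹: φ=29.39486500°, λ=-54.76593500°

φ=29.394865°, λ=-54.765935°, h=0.000 m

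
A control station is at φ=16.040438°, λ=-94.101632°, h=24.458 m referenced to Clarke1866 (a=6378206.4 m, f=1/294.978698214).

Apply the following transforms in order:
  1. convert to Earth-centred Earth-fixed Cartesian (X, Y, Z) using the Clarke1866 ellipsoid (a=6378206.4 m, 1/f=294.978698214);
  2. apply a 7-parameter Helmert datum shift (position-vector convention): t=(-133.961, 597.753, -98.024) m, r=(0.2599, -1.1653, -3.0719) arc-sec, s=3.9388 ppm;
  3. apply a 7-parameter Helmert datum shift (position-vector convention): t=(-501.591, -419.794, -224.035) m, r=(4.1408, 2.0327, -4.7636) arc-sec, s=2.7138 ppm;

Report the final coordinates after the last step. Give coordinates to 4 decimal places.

start: φ=16.040438°, λ=-94.101632°, h=24.458 m
→ ECEF (a=6378206.400, f=1/294.978698214): X=-438560.1530, Y=-6115786.9123, Z=1750928.8831
→ Helmert 7p (PV): X=-438796.8160, Y=-6115208.9229, Z=1750827.5719
→ Helmert 7p (PV): X=-439423.5723, Y=-6115670.3268, Z=1750489.8484

X=-439423.5723 m, Y=-6115670.3268 m, Z=1750489.8484 m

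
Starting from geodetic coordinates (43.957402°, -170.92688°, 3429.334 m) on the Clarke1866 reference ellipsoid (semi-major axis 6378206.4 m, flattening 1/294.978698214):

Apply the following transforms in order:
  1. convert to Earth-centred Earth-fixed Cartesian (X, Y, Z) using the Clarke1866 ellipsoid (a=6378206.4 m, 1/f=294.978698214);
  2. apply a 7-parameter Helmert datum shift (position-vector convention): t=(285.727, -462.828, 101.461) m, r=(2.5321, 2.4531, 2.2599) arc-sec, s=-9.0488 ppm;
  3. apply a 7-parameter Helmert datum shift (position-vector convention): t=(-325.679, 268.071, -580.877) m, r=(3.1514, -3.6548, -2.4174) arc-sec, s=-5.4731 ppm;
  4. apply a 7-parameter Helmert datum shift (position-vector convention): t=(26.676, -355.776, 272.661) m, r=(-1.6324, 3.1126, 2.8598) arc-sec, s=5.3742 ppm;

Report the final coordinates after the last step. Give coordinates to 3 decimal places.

X=-4543712.881 m, Y=-726301.243 m, Z=4406644.424 m

start: φ=43.957402°, λ=-170.926880°, h=3429.334 m
→ ECEF (a=6378206.400, f=1/294.978698214): X=-4543791.4878, Y=-725611.2586, Z=4406863.6503
→ Helmert 7p (PV): X=-4543404.2848, Y=-726171.4014, Z=4406970.3657
→ Helmert 7p (PV): X=-4543791.6944, Y=-725913.4393, Z=4406273.7702
→ Helmert 7p (PV): X=-4543712.8806, Y=-726301.2433, Z=4406644.4240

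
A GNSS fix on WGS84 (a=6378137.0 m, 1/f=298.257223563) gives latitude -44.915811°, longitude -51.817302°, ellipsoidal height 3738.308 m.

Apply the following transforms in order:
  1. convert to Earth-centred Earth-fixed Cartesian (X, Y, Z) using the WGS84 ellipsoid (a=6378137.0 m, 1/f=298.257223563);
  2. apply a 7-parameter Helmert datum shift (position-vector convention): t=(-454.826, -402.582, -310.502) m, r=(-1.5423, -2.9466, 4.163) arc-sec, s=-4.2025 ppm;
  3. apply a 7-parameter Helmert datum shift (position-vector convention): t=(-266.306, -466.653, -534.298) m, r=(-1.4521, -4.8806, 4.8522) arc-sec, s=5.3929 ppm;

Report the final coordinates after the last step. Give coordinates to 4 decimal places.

start: φ=-44.915811°, λ=-51.817302°, h=3738.308 m
→ ECEF (a=6378137.000, f=1/298.257223563): X=2798367.0132, Y=-3558300.6750, Z=-4483367.3529
→ Helmert 7p (PV): X=2798036.2902, Y=-3558665.3478, Z=-4483592.4313
→ Helmert 7p (PV): X=2797974.8792, Y=-3559116.9352, Z=-4484059.6488

X=2797974.8792 m, Y=-3559116.9352 m, Z=-4484059.6488 m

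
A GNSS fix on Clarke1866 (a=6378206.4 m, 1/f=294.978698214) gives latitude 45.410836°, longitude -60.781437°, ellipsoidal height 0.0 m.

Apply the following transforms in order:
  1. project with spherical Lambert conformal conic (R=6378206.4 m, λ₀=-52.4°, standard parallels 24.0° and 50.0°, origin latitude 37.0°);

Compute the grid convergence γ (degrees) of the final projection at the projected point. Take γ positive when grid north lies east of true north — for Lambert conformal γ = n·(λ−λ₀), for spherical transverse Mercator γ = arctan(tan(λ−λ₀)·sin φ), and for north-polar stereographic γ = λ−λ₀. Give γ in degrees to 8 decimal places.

-5.08858585

start: φ=45.410836°, λ=-60.781437°, h=0.000 m
→ into lcc (λ₀=-52.4°): φ=45.41083600°, λ−λ₀=-8.38143700°
convergence γ = -5.08858585°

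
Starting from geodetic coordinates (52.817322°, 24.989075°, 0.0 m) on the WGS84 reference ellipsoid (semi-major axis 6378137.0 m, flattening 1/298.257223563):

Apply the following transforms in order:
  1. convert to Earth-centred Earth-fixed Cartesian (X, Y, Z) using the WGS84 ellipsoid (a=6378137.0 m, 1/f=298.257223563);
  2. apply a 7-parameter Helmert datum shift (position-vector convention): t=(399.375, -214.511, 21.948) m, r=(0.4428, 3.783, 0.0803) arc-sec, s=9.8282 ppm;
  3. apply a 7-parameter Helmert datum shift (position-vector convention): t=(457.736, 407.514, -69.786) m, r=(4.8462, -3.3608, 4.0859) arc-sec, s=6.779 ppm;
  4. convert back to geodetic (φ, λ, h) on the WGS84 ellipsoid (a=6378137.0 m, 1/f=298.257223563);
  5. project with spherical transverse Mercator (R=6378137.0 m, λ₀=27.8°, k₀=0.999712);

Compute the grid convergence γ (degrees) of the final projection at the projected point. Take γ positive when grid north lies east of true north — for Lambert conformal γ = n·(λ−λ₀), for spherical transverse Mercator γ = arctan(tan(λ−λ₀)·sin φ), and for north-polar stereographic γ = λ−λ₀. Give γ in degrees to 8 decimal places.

-2.24271314

start: φ=52.817322°, λ=24.989075°, h=0.000 m
→ ECEF (a=6378137.000, f=1/298.257223563): X=3501283.8120, Y=1631862.7440, Z=5058283.2006
→ Helmert 7p (PV): X=3501809.7353, Y=1631654.7753, Z=5058294.1497
→ Helmert 7p (PV): X=3502176.4700, Y=1632023.8725, Z=5058354.0475
→ geod (Bowring, a=6378137.000): φ=52.81142733°, λ=24.98564870°, h=586.6032 m
→ into tm (λ₀=27.8°): φ=52.81142733°, λ−λ₀=-2.81435130°
convergence γ = -2.24271314°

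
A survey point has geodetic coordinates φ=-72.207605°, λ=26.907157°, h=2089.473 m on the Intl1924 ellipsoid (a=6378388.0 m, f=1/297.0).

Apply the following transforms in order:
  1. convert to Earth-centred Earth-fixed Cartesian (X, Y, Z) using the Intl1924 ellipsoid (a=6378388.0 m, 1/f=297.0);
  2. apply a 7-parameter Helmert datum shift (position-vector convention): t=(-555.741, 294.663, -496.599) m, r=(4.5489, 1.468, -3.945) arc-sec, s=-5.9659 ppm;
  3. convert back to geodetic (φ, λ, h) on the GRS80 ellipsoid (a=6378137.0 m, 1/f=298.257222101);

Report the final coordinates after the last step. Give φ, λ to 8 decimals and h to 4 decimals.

φ=-72.21136913°, λ=26.92518977°, h=2581.8719 m

start: φ=-72.207605°, λ=26.907157°, h=2089.473 m
→ ECEF (a=6378388.000, f=1/297.0): X=1743926.6812, Y=885018.4268, Z=-6052938.4498
→ Helmert 7p (PV): X=1743334.3839, Y=885407.9447, Z=-6053391.8313
→ geod (Bowring, a=6378137.000): φ=-72.21136913°, λ=26.92518977°, h=2581.8719 m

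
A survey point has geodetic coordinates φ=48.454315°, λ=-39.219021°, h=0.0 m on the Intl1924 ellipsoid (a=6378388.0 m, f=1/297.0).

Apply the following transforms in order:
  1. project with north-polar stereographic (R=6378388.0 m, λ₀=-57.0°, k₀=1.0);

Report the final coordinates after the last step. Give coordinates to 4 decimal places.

E=1477707.6035 m, N=-4607775.2674 m

start: φ=48.454315°, λ=-39.219021°, h=0.000 m
→ stereo (R=6378388.0, λ₀=-57.0°): E=1477707.6035, N=-4607775.2674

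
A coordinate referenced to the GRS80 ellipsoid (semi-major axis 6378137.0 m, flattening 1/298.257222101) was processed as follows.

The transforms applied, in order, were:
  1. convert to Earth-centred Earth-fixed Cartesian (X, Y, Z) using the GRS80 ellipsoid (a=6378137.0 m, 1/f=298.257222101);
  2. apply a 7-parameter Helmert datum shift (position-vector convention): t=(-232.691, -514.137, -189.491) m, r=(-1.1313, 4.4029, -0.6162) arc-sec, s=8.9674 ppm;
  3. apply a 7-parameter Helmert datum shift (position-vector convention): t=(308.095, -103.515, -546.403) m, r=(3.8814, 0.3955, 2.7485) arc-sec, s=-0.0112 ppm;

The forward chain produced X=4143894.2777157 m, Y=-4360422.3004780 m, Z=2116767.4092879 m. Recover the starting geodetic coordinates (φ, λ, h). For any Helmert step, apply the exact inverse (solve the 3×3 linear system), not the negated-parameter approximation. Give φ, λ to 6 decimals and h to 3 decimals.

start: X=4143894.2777, Y=-4360422.3005, Z=2116767.4093 m
→ Helmert⁻¹: X=4143524.0672, Y=-4360334.2028, Z=2117403.8318
→ Helmert⁻¹: X=4143687.4215, Y=-4359780.2056, Z=2117638.8722
→ geod (Bowring, a=6378137.000): φ=19.51655400°, λ=-46.45570500°, h=925.7390 m

φ=19.516554°, λ=-46.455705°, h=925.739 m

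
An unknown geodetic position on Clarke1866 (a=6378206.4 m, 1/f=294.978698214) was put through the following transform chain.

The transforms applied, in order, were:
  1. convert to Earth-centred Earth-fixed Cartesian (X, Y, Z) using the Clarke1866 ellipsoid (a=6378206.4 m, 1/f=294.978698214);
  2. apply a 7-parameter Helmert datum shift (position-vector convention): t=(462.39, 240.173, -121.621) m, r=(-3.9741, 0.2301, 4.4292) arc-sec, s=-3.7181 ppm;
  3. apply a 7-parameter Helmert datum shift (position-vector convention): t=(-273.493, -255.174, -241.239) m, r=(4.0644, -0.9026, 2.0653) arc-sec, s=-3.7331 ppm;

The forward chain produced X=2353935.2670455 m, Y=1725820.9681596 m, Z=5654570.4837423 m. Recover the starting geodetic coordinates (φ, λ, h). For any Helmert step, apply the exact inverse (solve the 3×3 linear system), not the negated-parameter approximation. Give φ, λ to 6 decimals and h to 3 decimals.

start: X=2353935.2670, Y=1725820.9682, Z=5654570.4837 m
→ Helmert⁻¹: X=2354259.5774, Y=1726170.4392, Z=5654788.5169
→ Helmert⁻¹: X=2353836.6889, Y=1725777.1845, Z=5654967.0399
→ geod (Bowring, a=6378206.400): φ=62.85852600°, λ=36.24798500°, h=2651.1340 m

φ=62.858526°, λ=36.247985°, h=2651.134 m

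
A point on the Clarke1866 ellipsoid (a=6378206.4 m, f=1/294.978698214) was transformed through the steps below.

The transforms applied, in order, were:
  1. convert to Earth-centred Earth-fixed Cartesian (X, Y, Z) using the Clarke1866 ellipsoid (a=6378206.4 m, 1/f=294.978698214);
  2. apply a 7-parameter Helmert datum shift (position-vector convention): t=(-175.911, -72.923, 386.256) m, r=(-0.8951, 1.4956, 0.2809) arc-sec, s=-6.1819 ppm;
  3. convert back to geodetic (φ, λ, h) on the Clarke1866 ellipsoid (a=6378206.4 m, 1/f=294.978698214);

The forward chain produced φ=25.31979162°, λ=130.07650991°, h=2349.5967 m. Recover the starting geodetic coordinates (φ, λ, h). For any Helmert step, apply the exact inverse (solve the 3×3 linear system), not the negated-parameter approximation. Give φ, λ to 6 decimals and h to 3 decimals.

start: φ=25.319792°, λ=130.076510°, h=2349.597 m
→ ECEF (a=6378206.400, f=1/294.978698214): X=-3715542.7478, Y=4416022.1684, Z=2711988.5258
→ Helmert⁻¹: X=-3715403.4525, Y=4416115.6840, Z=2711611.2569
→ geod (Bowring, a=6378206.400): φ=25.31678400°, λ=130.07485400°, h=2171.8790 m

φ=25.316784°, λ=130.074854°, h=2171.879 m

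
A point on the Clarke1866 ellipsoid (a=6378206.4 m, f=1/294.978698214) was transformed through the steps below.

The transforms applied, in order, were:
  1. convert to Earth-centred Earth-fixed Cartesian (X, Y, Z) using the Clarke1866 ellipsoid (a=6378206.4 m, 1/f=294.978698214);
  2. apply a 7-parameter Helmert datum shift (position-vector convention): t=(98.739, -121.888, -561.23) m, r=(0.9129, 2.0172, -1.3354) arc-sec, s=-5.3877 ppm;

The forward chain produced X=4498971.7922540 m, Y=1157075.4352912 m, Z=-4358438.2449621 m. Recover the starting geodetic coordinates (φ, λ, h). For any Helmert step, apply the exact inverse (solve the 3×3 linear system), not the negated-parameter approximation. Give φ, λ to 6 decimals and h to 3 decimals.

φ=-43.365062°, λ=14.424895°, h=1439.636 m

start: X=4498971.7923, Y=1157075.4353, Z=-4358438.2450 m
→ Helmert⁻¹: X=4498932.4183, Y=1157213.3977, Z=-4357861.6177
→ geod (Bowring, a=6378206.400): φ=-43.36506200°, λ=14.42489500°, h=1439.6360 m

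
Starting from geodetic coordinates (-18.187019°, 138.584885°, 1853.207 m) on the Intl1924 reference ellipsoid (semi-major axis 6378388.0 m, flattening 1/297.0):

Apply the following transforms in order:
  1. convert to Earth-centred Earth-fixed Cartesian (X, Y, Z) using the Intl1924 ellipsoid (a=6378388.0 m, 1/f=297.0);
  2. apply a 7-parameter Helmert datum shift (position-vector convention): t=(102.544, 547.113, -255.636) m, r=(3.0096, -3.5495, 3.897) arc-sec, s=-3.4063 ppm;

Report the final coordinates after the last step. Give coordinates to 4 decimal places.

start: φ=-18.187019°, λ=138.584885°, h=1853.207 m
→ ECEF (a=6378388.000, f=1/297.0): X=-4547231.0627, Y=4011055.9162, Z=-1978663.0820
→ Helmert 7p (PV): X=-4547154.7612, Y=4011532.3254, Z=-1978931.7038

X=-4547154.7612 m, Y=4011532.3254 m, Z=-1978931.7038 m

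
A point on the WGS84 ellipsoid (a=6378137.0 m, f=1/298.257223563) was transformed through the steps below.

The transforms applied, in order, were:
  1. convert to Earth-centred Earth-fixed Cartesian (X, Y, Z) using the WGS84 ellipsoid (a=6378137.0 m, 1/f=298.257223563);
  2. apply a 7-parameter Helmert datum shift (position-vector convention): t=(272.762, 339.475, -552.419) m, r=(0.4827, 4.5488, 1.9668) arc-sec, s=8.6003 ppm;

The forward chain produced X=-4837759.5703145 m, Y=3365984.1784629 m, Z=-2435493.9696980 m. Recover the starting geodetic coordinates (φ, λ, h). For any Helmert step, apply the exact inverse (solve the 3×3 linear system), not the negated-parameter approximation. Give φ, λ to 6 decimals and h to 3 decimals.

φ=-22.585313°, λ=145.174257°, h=1699.398 m

start: X=-4837759.5703, Y=3365984.1785, Z=-2435493.9697 m
→ Helmert⁻¹: X=-4837904.9312, Y=3365656.1906, Z=-2435035.1773
→ geod (Bowring, a=6378137.000): φ=-22.58531300°, λ=145.17425700°, h=1699.3980 m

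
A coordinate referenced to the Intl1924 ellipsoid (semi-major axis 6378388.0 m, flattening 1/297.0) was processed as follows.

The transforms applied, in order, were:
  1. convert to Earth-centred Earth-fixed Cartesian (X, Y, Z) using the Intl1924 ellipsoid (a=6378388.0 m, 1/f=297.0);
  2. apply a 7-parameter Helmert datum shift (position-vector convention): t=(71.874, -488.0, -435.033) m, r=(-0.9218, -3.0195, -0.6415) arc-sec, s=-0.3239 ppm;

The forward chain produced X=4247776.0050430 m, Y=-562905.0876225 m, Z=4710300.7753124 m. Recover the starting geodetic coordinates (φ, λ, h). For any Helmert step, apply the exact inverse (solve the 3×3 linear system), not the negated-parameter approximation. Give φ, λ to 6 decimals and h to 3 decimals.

φ=47.902483°, λ=-7.542354°, h=1307.852 m

start: X=4247776.0050, Y=-562905.0876, Z=4710300.7753 m
→ Helmert⁻¹: X=4247776.2154, Y=-562425.1109, Z=4710672.6377
→ geod (Bowring, a=6378388.000): φ=47.90248300°, λ=-7.54235400°, h=1307.8520 m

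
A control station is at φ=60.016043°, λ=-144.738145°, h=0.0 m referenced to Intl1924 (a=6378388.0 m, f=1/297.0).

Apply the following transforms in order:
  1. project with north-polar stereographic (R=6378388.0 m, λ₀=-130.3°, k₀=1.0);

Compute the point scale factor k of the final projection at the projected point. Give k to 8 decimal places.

1.07171638

start: φ=60.016043°, λ=-144.738145°, h=0.000 m
→ into stereo (λ₀=-130.3°): φ=60.01604300°, λ−λ₀=-14.43814500°
scale k = 1.07171638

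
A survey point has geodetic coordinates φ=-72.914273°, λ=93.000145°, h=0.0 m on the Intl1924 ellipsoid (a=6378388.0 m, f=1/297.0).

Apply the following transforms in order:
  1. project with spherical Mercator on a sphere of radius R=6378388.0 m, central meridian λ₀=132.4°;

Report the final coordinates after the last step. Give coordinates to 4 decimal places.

start: φ=-72.914273°, λ=93.000145°, h=0.000 m
→ merc (R=6378388.0, λ₀=132.4°): E=-4386144.3979, N=-12091393.0789

E=-4386144.3979 m, N=-12091393.0789 m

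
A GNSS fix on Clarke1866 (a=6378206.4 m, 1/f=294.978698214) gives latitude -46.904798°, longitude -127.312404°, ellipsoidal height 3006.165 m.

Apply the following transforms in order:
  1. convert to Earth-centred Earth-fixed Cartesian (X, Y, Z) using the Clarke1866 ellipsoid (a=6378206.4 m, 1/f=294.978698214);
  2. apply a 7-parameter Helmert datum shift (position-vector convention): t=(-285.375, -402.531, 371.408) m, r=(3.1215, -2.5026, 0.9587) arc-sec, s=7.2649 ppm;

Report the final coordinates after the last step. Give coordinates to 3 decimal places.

X=-2647705.406 m, Y=-3474114.903 m, Z=-4636278.458 m

start: φ=-46.904798°, λ=-127.312404°, h=3006.165 m
→ ECEF (a=6378206.400, f=1/294.978698214): X=-2647473.1984, Y=-3473744.9974, Z=-4636531.4899
→ Helmert 7p (PV): X=-2647705.4061, Y=-3474114.9028, Z=-4636278.4578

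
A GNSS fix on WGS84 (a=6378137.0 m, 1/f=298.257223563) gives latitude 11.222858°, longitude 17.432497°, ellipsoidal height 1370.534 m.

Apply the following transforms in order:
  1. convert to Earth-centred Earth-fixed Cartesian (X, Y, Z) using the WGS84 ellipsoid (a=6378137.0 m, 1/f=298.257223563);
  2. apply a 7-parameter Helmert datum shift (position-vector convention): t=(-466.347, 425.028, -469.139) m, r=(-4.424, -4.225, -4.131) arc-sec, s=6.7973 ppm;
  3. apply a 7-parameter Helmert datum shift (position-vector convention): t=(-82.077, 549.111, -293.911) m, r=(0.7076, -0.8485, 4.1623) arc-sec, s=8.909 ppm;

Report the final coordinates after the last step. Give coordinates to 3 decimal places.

X=5970383.438 m, Y=1875903.348 m, Z=1232831.731 m

start: φ=11.222858°, λ=17.432497°, h=1370.534 m
→ ECEF (a=6378137.000, f=1/298.257223563): X=5970868.7154, Y=1874876.6355, Z=1233462.3266
→ Helmert 7p (PV): X=5970455.2382, Y=1875221.2800, Z=1233083.6633
→ Helmert 7p (PV): X=5970383.4383, Y=1875903.3484, Z=1232831.7315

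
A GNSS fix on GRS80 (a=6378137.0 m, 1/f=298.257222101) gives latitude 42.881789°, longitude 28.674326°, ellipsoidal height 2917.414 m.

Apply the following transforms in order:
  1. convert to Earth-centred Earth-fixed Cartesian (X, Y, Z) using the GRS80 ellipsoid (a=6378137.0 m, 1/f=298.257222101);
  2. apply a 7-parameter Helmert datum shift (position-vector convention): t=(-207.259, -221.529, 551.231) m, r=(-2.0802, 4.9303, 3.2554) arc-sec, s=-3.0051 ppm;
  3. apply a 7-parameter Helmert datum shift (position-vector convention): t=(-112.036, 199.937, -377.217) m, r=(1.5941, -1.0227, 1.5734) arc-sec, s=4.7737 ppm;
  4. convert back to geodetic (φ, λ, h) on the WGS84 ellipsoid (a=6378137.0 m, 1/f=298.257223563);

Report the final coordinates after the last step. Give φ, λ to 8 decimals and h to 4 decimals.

φ=42.88369697°, λ=28.67693893°, h=2833.8575 m

start: φ=42.881789°, λ=28.674326°, h=2917.414 m
→ ECEF (a=6378137.000, f=1/298.257222101): X=4108715.5400, Y=2247063.6922, Z=4319873.4744
→ Helmert 7p (PV): X=4108563.7261, Y=2246943.8228, Z=4320290.8526
→ Helmert 7p (PV): X=4108432.7423, Y=2247152.4374, Z=4319971.9959
→ geod (Bowring, a=6378137.000): φ=42.88369697°, λ=28.67693893°, h=2833.8575 m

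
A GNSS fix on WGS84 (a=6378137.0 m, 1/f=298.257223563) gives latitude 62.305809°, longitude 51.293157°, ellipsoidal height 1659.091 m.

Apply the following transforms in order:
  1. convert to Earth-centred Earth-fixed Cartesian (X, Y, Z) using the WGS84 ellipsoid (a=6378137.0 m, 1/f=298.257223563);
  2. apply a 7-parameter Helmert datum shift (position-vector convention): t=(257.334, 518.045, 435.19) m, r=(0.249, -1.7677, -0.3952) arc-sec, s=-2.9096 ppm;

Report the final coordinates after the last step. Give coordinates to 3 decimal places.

X=1859228.084 m, Y=2320369.254 m, Z=5626341.872 m

start: φ=62.305809°, λ=51.293157°, h=1659.091 m
→ ECEF (a=6378137.000, f=1/298.257223563): X=1859019.9282, Y=2319868.3118, Z=5625904.3183
→ Helmert 7p (PV): X=1859228.0838, Y=2320369.2536, Z=5626341.8715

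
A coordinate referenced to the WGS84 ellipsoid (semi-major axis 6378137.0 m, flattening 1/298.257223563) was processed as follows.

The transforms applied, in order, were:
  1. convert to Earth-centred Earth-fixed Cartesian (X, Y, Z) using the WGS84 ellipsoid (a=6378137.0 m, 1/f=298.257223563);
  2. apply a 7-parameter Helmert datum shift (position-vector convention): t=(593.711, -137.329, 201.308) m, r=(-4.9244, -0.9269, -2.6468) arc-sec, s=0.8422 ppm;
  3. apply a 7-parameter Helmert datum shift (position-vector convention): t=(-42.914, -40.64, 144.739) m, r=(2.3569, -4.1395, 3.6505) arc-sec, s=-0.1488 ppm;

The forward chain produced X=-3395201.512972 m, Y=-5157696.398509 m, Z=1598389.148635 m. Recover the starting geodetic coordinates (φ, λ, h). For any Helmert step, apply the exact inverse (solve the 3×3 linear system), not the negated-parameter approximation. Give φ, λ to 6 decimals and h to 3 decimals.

start: X=-3395201.5130, Y=-5157696.3985, Z=1598389.1486 m
→ Helmert⁻¹: X=-3395218.3061, Y=-5157578.1731, Z=1598371.7191
→ Helmert⁻¹: X=-3395735.7944, Y=-5157518.2271, Z=1598061.1932
→ geod (Bowring, a=6378137.000): φ=14.60306900°, λ=-123.36110700°, h=1676.6490 m

φ=14.603069°, λ=-123.361107°, h=1676.649 m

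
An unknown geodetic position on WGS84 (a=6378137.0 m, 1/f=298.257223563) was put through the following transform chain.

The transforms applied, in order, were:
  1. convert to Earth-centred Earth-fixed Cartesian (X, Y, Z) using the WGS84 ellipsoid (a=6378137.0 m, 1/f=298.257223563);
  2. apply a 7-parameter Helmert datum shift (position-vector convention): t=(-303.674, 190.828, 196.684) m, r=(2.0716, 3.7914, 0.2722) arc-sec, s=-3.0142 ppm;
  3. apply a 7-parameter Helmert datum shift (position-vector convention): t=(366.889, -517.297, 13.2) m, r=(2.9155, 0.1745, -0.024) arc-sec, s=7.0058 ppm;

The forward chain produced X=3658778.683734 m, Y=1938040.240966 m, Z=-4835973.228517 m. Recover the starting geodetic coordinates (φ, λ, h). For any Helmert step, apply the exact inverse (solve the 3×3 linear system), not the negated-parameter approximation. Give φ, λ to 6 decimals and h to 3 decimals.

φ=-49.621412°, λ=27.912288°, h=688.589 m

start: X=3658778.6837, Y=1938040.2410, Z=-4835973.2285 m
→ Helmert⁻¹: X=3658390.0305, Y=1938476.0273, Z=-4835976.8537
→ Helmert⁻¹: X=3658796.1846, Y=1938237.6420, Z=-4836140.3282
→ geod (Bowring, a=6378137.000): φ=-49.62141200°, λ=27.91228800°, h=688.5890 m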